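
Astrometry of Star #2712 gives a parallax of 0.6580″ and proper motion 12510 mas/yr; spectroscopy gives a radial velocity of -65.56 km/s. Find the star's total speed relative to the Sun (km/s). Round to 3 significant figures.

111 km/s

d = 1/p = 1/0.6580″ = 1.5198 pc.
μ = 12510 mas/yr = 12.51 ″/yr.
v_t = 4.740 μ d = 4.740 × 12.51 × 1.5198 = 90.12 km/s.
v = √(v_r² + v_t²) = √((-65.56)² + 90.12²) = √12419.7 = 111.44 km/s.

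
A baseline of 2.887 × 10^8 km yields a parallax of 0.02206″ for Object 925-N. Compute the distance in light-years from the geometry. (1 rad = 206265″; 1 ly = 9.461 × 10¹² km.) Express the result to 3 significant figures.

285 ly

θ = 0.02206″ = 0.02206/206265 = 1.0695 × 10^-7 rad.
d = B/θ = (2.887 × 10^8) / (1.0695 × 10^-7) = 2.6994 × 10^15 km = (2.6994 × 10^15) / (9.461 × 10^12) ly = 285.32 ly.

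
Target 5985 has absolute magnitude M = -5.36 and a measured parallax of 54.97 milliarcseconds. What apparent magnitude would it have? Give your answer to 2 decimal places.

d = 1/p = 1/0.05497″ = 18.192 pc.
m − M = 5 log₁₀ d − 5 = 5 log₁₀(18.192) − 5 = 6.2994 − 5 = 1.2994.
m = M + (m − M) = -5.36 + 1.2994 = -4.06.

m = -4.06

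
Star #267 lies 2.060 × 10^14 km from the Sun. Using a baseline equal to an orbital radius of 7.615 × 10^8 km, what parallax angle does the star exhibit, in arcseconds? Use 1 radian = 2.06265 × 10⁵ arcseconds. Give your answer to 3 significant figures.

0.762 arcsec

θ ≈ B/d = (7.615 × 10^8) / (2.060 × 10^14) = 3.6966 × 10^-6 rad.
In arcseconds: 3.6966 × 10^-6 × 206265 = 0.76248″.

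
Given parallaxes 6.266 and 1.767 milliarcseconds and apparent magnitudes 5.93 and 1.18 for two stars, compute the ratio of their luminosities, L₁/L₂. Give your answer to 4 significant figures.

d₁ = 1/p₁ = 1/0.006266″ = 159.59 pc; d₂ = 1/p₂ = 1/0.001767″ = 565.93 pc.
M₁ = m₁ − 5 log₁₀ d₁ + 5 = 5.93 − 11.0150 + 5 = -0.0850.
M₂ = 1.18 − 13.7638 + 5 = -7.5838.
L₁/L₂ = 10^(0.4(M₂ − M₁)) = 10^(0.4 × (-7.4988)) = 10^(-2.99952) = 0.0010011.

L₁/L₂ = 0.001001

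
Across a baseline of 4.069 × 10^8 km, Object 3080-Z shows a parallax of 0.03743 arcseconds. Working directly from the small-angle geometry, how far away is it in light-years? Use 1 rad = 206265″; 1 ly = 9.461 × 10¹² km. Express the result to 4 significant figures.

θ = 0.03743″ = 0.03743/206265 = 1.8147 × 10^-7 rad.
d = B/θ = (4.069 × 10^8) / (1.8147 × 10^-7) = 2.2422 × 10^15 km = (2.2422 × 10^15) / (9.461 × 10^12) ly = 236.99 ly.

237.0 ly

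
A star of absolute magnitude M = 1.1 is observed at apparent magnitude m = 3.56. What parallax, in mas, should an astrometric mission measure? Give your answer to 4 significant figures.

m − M = 3.56 − 1.1 = 2.46.
d = 10^((m−M)/5 + 1) = 10^1.492 = 31.046 pc.
p = 1/d = 1/31.046 = 0.03221 arcsec = 32.21 mas.

32.21 mas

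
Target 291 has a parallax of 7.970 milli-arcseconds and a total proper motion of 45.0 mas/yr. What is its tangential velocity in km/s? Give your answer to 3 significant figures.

26.8 km/s

d = 1/p = 1/0.007970″ = 125.47 pc.
μ = 45.0 mas/yr = 0.0450 ″/yr.
v_t = 4.74 × μ × d = 4.74 × 0.0450 × 125.47 = 26.763 km/s.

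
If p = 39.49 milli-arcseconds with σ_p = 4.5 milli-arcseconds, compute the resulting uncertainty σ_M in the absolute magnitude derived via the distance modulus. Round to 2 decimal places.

σ_M = 0.25 mag

M = m − 5 log₁₀ d + 5 = m + 5 log₁₀ p + 5, so ∂M/∂p = 5/(p ln 10).
σ_M = (5/ln 10) · (σ_p/p) = 2.1715 × 4.5/39.49 = 2.1715 × 0.11395 = 0.24744.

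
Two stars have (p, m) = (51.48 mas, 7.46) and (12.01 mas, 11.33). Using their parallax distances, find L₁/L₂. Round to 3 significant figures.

d₁ = 1/p₁ = 1/0.05148″ = 19.425 pc; d₂ = 1/p₂ = 1/0.01201″ = 83.264 pc.
M₁ = m₁ − 5 log₁₀ d₁ + 5 = 7.46 − 6.4418 + 5 = 6.0182.
M₂ = 11.33 − 9.6023 + 5 = 6.7277.
L₁/L₂ = 10^(0.4(M₂ − M₁)) = 10^(0.4 × 0.7095) = 10^0.28380 = 1.9222.

L₁/L₂ = 1.92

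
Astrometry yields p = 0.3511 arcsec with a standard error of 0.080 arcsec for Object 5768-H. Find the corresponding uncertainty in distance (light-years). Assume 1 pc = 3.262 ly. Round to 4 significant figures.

2.117 ly

d = 1/p, so σ_d = σ_p / p².
σ_d = 0.0800 / (0.3511)² = 0.0800 / 0.12327 = 0.64898 pc = 0.64898 × 3.262 ly = 2.117 ly.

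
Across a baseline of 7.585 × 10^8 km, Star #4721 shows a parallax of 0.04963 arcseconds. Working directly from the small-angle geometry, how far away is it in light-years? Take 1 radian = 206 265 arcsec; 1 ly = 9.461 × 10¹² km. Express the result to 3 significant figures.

θ = 0.04963″ = 0.04963/206265 = 2.4061 × 10^-7 rad.
d = B/θ = (7.585 × 10^8) / (2.4061 × 10^-7) = 3.1524 × 10^15 km = (3.1524 × 10^15) / (9.461 × 10^12) ly = 333.2 ly.

333 ly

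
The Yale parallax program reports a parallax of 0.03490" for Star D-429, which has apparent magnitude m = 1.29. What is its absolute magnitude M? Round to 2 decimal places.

M = -1.00

d = 1/p = 1/0.03490″ = 28.653 pc.
m − M = 5 log₁₀(28.653) − 5 = 7.2859 − 5 = 2.2859.
M = m − (m − M) = 1.29 − 2.2859 = -1.00.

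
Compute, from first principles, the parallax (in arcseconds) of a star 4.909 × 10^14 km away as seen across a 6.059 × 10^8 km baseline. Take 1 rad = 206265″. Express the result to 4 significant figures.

θ ≈ B/d = (6.059 × 10^8) / (4.909 × 10^14) = 1.2343 × 10^-6 rad.
In arcseconds: 1.2343 × 10^-6 × 206265 = 0.25459″.

0.2546 arcsec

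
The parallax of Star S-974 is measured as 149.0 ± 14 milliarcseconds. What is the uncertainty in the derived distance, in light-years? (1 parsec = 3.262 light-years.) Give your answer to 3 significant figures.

d = 1/p, so σ_d = σ_p / p².
σ_d = 0.0140 / (0.1490)² = 0.0140 / 0.022201 = 0.6306 pc = 0.6306 × 3.262 ly = 2.057 ly.

2.06 ly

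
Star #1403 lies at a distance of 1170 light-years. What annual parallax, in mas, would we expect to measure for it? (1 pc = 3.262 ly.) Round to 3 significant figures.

2.79 mas

d = 1170 ly ÷ 3.262 = 358.68 pc.
p = 1/d = 1/358.68 = 0.002788 arcsec.
= 0.002788 × 1000 = 2.788 mas.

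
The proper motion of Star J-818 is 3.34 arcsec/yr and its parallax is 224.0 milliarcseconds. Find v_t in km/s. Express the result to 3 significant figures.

d = 1/p = 1/0.2240″ = 4.4643 pc.
v_t = 4.74 × μ × d = 4.74 × 3.34 × 4.4643 = 70.677 km/s.

70.7 km/s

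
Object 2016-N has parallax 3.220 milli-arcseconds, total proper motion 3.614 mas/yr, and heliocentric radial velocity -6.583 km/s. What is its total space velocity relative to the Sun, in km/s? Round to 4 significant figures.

d = 1/p = 1/0.003220″ = 310.56 pc.
μ = 3.614 mas/yr = 0.003614 ″/yr.
v_t = 4.740 μ d = 4.740 × 0.003614 × 310.56 = 5.32 km/s.
v = √(v_r² + v_t²) = √((-6.583)² + 5.32²) = √71.6383 = 8.4639 km/s.

8.464 km/s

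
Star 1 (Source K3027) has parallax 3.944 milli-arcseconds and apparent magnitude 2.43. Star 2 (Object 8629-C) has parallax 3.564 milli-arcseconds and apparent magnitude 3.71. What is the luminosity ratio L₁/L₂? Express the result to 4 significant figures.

d₁ = 1/p₁ = 1/0.003944″ = 253.55 pc; d₂ = 1/p₂ = 1/0.003564″ = 280.58 pc.
M₁ = m₁ − 5 log₁₀ d₁ + 5 = 2.43 − 12.0203 + 5 = -4.5903.
M₂ = 3.71 − 12.2403 + 5 = -3.5303.
L₁/L₂ = 10^(0.4(M₂ − M₁)) = 10^(0.4 × 1.0600) = 10^0.42400 = 2.6546.

L₁/L₂ = 2.655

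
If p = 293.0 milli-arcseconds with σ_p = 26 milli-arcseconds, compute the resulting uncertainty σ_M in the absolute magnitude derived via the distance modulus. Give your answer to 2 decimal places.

M = m − 5 log₁₀ d + 5 = m + 5 log₁₀ p + 5, so ∂M/∂p = 5/(p ln 10).
σ_M = (5/ln 10) · (σ_p/p) = 2.1715 × 26/293.0 = 2.1715 × 0.088737 = 0.19269.

σ_M = 0.19 mag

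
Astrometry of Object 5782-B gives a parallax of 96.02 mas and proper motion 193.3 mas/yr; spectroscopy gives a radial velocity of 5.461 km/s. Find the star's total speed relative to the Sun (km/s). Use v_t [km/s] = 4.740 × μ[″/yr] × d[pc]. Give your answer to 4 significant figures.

d = 1/p = 1/0.09602″ = 10.414 pc.
μ = 193.3 mas/yr = 0.1933 ″/yr.
v_t = 4.740 μ d = 4.740 × 0.1933 × 10.414 = 9.5417 km/s.
v = √(v_r² + v_t²) = √(5.461² + 9.5417²) = √120.867 = 10.994 km/s.

10.99 km/s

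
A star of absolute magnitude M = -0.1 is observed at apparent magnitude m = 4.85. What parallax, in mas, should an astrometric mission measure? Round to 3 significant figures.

m − M = 4.85 − (-0.1) = 4.95.
d = 10^((m−M)/5 + 1) = 10^1.990 = 97.724 pc.
p = 1/d = 1/97.724 = 0.010233 arcsec = 10.233 mas.

10.2 mas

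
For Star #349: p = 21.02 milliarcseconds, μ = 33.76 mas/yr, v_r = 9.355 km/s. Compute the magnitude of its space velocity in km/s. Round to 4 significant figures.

12.06 km/s

d = 1/p = 1/0.02102″ = 47.574 pc.
μ = 33.76 mas/yr = 0.03376 ″/yr.
v_t = 4.740 μ d = 4.740 × 0.03376 × 47.574 = 7.6129 km/s.
v = √(v_r² + v_t²) = √(9.355² + 7.6129²) = √145.472 = 12.061 km/s.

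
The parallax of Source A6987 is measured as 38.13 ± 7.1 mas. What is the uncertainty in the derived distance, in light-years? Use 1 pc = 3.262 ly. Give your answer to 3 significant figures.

d = 1/p, so σ_d = σ_p / p².
σ_d = 0.00710 / (0.03813)² = 0.00710 / 0.0014539 = 4.8834 pc = 4.8834 × 3.262 ly = 15.93 ly.

15.9 ly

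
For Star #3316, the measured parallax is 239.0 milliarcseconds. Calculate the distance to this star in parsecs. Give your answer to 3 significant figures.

4.18 pc

p = 239.0 milliarcseconds = 0.2390 arcsec.
d = 1/p = 1/0.2390 = 4.1841 pc.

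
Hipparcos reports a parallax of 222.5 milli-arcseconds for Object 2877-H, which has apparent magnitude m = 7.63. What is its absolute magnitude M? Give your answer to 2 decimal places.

d = 1/p = 1/0.2225″ = 4.4944 pc.
m − M = 5 log₁₀(4.4944) − 5 = 3.2634 − 5 = -1.7366.
M = m − (m − M) = 7.63 − (-1.7366) = 9.37.

M = 9.37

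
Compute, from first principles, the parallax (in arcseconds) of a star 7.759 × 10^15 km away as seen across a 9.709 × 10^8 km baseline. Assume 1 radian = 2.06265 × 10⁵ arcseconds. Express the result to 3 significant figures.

0.0258 arcsec

θ ≈ B/d = (9.709 × 10^8) / (7.759 × 10^15) = 1.2513 × 10^-7 rad.
In arcseconds: 1.2513 × 10^-7 × 206265 = 0.02581″.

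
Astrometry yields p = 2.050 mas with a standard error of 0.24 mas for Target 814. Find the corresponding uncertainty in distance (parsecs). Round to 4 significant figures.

57.11 pc

d = 1/p, so σ_d = σ_p / p².
σ_d = 0.000240 / (0.002050)² = 0.000240 / 0.0000042025 = 57.109 pc.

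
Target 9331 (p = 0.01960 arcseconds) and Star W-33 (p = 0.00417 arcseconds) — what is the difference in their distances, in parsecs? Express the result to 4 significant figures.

188.8 pc

d_A = 1/0.01960″ = 51.02 pc; d_B = 1/0.004170″ = 239.81 pc.
|d_B − d_A| = |239.81 − 51.02| = 188.79 pc.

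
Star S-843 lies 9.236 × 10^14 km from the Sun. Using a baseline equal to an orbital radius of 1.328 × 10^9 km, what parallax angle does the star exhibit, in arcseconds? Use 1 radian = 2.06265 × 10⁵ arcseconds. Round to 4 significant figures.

θ ≈ B/d = (1.328 × 10^9) / (9.236 × 10^14) = 1.4379 × 10^-6 rad.
In arcseconds: 1.4379 × 10^-6 × 206265 = 0.29659″.

0.2966 arcsec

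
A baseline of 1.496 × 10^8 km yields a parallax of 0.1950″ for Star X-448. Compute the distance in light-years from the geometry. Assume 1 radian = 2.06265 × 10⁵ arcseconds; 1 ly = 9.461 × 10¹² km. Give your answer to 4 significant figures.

θ = 0.1950″ = 0.1950/206265 = 9.4539 × 10^-7 rad.
d = B/θ = (1.496 × 10^8) / (9.4539 × 10^-7) = 1.5824 × 10^14 km = (1.5824 × 10^14) / (9.461 × 10^12) ly = 16.726 ly.

16.73 ly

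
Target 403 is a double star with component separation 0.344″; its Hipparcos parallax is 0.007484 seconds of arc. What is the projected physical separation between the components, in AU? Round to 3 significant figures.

d = 1/p = 1/0.007484″ = 133.62 pc.
At distance d (pc), an angle of θ arcsec spans θ·d AU: s = 0.344 × 133.62 = 45.965 AU.

46.0 AU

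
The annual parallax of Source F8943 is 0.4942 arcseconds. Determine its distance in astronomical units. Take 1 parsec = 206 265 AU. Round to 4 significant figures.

d = 1/p = 1/0.4942 = 2.0235 pc.
In AU: 2.0235 × 206265 = 4.1738 × 10^5 AU.

417400 AU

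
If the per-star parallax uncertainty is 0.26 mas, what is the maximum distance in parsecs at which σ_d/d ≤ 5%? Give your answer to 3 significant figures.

192 pc

σ_d/d = σ_p/p, so the condition is σ_p/p ≤ 0.05, i.e. p ≥ σ_p/0.05.
p_min = 0.26/0.05 = 5.2 mas = 0.0052 arcsec.
d_max = 1/p_min = 1/0.0052 = 192.31 pc.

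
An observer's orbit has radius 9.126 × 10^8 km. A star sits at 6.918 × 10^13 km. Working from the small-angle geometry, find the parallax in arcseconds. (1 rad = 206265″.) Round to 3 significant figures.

θ ≈ B/d = (9.126 × 10^8) / (6.918 × 10^13) = 1.3192 × 10^-5 rad.
In arcseconds: 1.3192 × 10^-5 × 206265 = 2.721″.

2.72 arcsec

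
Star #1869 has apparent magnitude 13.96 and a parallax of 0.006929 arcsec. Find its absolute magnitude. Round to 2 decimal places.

d = 1/p = 1/0.006929″ = 144.32 pc.
m − M = 5 log₁₀(144.32) − 5 = 10.7966 − 5 = 5.7966.
M = m − (m − M) = 13.96 − 5.7966 = 8.16.

M = 8.16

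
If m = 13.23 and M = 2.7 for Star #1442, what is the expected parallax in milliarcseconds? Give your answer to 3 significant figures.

m − M = 13.23 − 2.7 = 10.53.
d = 10^((m−M)/5 + 1) = 10^3.106 = 1276.4 pc.
p = 1/d = 1/1276.4 = 0.00078345 arcsec = 0.78345 mas.

0.783 mas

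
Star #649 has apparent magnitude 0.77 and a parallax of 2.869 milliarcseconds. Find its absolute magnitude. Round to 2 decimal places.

d = 1/p = 1/0.002869″ = 348.55 pc.
m − M = 5 log₁₀(348.55) − 5 = 12.7113 − 5 = 7.7113.
M = m − (m − M) = 0.77 − 7.7113 = -6.94.

M = -6.94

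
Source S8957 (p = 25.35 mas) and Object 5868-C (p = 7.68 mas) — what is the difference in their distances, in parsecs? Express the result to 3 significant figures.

d_A = 1/0.02535″ = 39.448 pc; d_B = 1/0.007680″ = 130.21 pc.
|d_B − d_A| = |130.21 − 39.448| = 90.762 pc.

90.8 pc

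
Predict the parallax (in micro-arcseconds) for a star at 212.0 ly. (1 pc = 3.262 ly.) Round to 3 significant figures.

15400 μas

d = 212.0 ly ÷ 3.262 = 64.991 pc.
p = 1/d = 1/64.991 = 0.015387 arcsec.
= 0.015387 × 10⁶ = 15387 μas.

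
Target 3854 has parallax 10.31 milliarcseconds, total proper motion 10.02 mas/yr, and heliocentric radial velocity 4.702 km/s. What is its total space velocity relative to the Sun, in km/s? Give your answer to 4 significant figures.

d = 1/p = 1/0.01031″ = 96.993 pc.
μ = 10.02 mas/yr = 0.01002 ″/yr.
v_t = 4.740 μ d = 4.740 × 0.01002 × 96.993 = 4.6067 km/s.
v = √(v_r² + v_t²) = √(4.702² + 4.6067²) = √43.3305 = 6.5826 km/s.

6.583 km/s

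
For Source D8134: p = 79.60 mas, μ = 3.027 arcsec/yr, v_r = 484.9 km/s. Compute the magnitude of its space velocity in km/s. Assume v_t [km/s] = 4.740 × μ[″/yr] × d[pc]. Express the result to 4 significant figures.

517.3 km/s

d = 1/p = 1/0.07960″ = 12.563 pc.
v_t = 4.740 μ d = 4.740 × 3.027 × 12.563 = 180.25 km/s.
v = √(v_r² + v_t²) = √(484.9² + 180.25²) = √267618 = 517.32 km/s.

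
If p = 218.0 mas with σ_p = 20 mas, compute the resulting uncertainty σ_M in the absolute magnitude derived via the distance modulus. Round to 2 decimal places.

σ_M = 0.20 mag

M = m − 5 log₁₀ d + 5 = m + 5 log₁₀ p + 5, so ∂M/∂p = 5/(p ln 10).
σ_M = (5/ln 10) · (σ_p/p) = 2.1715 × 20/218.0 = 2.1715 × 0.091743 = 0.19922.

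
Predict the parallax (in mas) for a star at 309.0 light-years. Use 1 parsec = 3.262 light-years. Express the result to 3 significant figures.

10.6 mas

d = 309.0 ly ÷ 3.262 = 94.727 pc.
p = 1/d = 1/94.727 = 0.010557 arcsec.
= 0.010557 × 1000 = 10.557 mas.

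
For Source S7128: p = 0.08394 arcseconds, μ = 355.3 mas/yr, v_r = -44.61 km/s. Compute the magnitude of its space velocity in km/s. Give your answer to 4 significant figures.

d = 1/p = 1/0.08394″ = 11.913 pc.
μ = 355.3 mas/yr = 0.3553 ″/yr.
v_t = 4.740 μ d = 4.740 × 0.3553 × 11.913 = 20.063 km/s.
v = √(v_r² + v_t²) = √((-44.61)² + 20.063²) = √2392.58 = 48.914 km/s.

48.91 km/s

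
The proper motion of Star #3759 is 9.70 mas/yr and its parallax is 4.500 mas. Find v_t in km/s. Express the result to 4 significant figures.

10.22 km/s

d = 1/p = 1/0.004500″ = 222.22 pc.
μ = 9.70 mas/yr = 0.00970 ″/yr.
v_t = 4.74 × μ × d = 4.74 × 0.00970 × 222.22 = 10.217 km/s.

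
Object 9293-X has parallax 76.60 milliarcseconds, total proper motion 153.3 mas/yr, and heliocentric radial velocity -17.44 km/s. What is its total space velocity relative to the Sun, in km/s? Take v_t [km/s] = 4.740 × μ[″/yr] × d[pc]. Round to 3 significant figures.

19.9 km/s

d = 1/p = 1/0.07660″ = 13.055 pc.
μ = 153.3 mas/yr = 0.1533 ″/yr.
v_t = 4.740 μ d = 4.740 × 0.1533 × 13.055 = 9.4863 km/s.
v = √(v_r² + v_t²) = √((-17.44)² + 9.4863²) = √394.143 = 19.853 km/s.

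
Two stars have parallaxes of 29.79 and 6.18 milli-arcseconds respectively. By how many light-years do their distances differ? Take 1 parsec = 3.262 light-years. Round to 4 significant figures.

d_A = 1/0.02979″ = 33.568 pc; d_B = 1/0.006180″ = 161.81 pc.
|d_B − d_A| = |161.81 − 33.568| = 128.24 pc = 128.24 × 3.262 ly = 418.32 ly.

418.3 ly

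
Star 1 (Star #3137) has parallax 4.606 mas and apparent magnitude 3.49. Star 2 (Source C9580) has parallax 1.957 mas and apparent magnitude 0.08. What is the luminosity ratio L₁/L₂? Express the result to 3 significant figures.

L₁/L₂ = 0.00781

d₁ = 1/p₁ = 1/0.004606″ = 217.11 pc; d₂ = 1/p₂ = 1/0.001957″ = 510.99 pc.
M₁ = m₁ − 5 log₁₀ d₁ + 5 = 3.49 − 11.6834 + 5 = -3.1934.
M₂ = 0.08 − 13.5421 + 5 = -8.4621.
L₁/L₂ = 10^(0.4(M₂ − M₁)) = 10^(0.4 × (-5.2687)) = 10^(-2.10748) = 0.0078076.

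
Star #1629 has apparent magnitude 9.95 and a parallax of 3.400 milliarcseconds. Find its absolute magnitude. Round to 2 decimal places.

M = 2.61

d = 1/p = 1/0.003400″ = 294.12 pc.
m − M = 5 log₁₀(294.12) − 5 = 12.3426 − 5 = 7.3426.
M = m − (m − M) = 9.95 − 7.3426 = 2.61.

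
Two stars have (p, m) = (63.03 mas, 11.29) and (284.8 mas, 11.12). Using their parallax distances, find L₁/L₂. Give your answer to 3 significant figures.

d₁ = 1/p₁ = 1/0.06303″ = 15.865 pc; d₂ = 1/p₂ = 1/0.2848″ = 3.5112 pc.
M₁ = m₁ − 5 log₁₀ d₁ + 5 = 11.29 − 6.0022 + 5 = 10.2878.
M₂ = 11.12 − 2.7273 + 5 = 13.3927.
L₁/L₂ = 10^(0.4(M₂ − M₁)) = 10^(0.4 × 3.1049) = 10^1.24196 = 17.457.

L₁/L₂ = 17.5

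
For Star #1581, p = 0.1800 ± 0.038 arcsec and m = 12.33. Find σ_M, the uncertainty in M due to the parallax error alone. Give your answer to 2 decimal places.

M = m − 5 log₁₀ d + 5 = m + 5 log₁₀ p + 5, so ∂M/∂p = 5/(p ln 10).
σ_M = (5/ln 10) · (σ_p/p) = 2.1715 × 0.038/0.1800 = 2.1715 × 0.21111 = 0.45843.

σ_M = 0.46 mag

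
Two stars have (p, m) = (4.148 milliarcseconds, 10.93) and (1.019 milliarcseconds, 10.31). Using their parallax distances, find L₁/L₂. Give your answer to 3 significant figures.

L₁/L₂ = 0.0341

d₁ = 1/p₁ = 1/0.004148″ = 241.08 pc; d₂ = 1/p₂ = 1/0.001019″ = 981.35 pc.
M₁ = m₁ − 5 log₁₀ d₁ + 5 = 10.93 − 11.9108 + 5 = 4.0192.
M₂ = 10.31 − 14.9591 + 5 = 0.3509.
L₁/L₂ = 10^(0.4(M₂ − M₁)) = 10^(0.4 × (-3.6683)) = 10^(-1.46732) = 0.034094.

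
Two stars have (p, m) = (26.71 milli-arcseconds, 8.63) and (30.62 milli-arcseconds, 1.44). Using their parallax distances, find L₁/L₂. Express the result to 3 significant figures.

L₁/L₂ = 0.00175

d₁ = 1/p₁ = 1/0.02671″ = 37.439 pc; d₂ = 1/p₂ = 1/0.03062″ = 32.658 pc.
M₁ = m₁ − 5 log₁₀ d₁ + 5 = 8.63 − 7.8666 + 5 = 5.7634.
M₂ = 1.44 − 7.5699 + 5 = -1.1299.
L₁/L₂ = 10^(0.4(M₂ − M₁)) = 10^(0.4 × (-6.8933)) = 10^(-2.75732) = 0.0017486.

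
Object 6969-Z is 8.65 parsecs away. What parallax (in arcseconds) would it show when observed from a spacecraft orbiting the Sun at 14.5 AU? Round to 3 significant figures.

p (arcsec) = B (AU) / d (pc).
p = 14.5 / 8.65 = 1.6763 arcsec.

1.68 arcsec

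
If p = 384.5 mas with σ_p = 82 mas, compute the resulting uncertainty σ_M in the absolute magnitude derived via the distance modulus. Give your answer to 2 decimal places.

M = m − 5 log₁₀ d + 5 = m + 5 log₁₀ p + 5, so ∂M/∂p = 5/(p ln 10).
σ_M = (5/ln 10) · (σ_p/p) = 2.1715 × 82/384.5 = 2.1715 × 0.21326 = 0.46309.

σ_M = 0.46 mag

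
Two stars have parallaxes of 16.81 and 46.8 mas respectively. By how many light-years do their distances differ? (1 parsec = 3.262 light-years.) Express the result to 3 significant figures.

d_A = 1/0.01681″ = 59.488 pc; d_B = 1/0.04680″ = 21.368 pc.
|d_B − d_A| = |21.368 − 59.488| = 38.12 pc = 38.12 × 3.262 ly = 124.35 ly.

124 ly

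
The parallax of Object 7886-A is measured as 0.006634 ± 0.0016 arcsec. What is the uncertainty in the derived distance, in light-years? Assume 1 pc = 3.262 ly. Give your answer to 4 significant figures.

118.6 ly

d = 1/p, so σ_d = σ_p / p².
σ_d = 0.00160 / (0.006634)² = 0.00160 / 0.00004401 = 36.355 pc = 36.355 × 3.262 ly = 118.59 ly.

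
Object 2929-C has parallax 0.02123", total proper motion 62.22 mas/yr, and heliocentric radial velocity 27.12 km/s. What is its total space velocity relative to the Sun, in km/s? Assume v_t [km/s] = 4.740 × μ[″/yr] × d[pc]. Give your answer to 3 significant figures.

d = 1/p = 1/0.02123″ = 47.103 pc.
μ = 62.22 mas/yr = 0.06222 ″/yr.
v_t = 4.740 μ d = 4.740 × 0.06222 × 47.103 = 13.892 km/s.
v = √(v_r² + v_t²) = √(27.12² + 13.892²) = √928.482 = 30.471 km/s.

30.5 km/s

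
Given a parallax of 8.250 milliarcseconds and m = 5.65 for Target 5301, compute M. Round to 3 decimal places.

d = 1/p = 1/0.008250″ = 121.21 pc.
m − M = 5 log₁₀(121.21) − 5 = 10.4177 − 5 = 5.4177.
M = m − (m − M) = 5.65 − 5.4177 = 0.232.

M = 0.232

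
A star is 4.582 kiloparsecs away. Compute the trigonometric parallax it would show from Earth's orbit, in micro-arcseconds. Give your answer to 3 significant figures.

d = 4.582 kpc = 4582 pc.
p = 1/d = 1/4582 = 0.00021825 arcsec.
= 0.00021825 × 10⁶ = 218.25 μas.

218 μas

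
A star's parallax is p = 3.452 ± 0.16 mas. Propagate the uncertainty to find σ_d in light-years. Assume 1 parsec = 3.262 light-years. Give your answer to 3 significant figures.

43.8 ly

d = 1/p, so σ_d = σ_p / p².
σ_d = 0.000160 / (0.003452)² = 0.000160 / 0.000011916 = 13.427 pc = 13.427 × 3.262 ly = 43.799 ly.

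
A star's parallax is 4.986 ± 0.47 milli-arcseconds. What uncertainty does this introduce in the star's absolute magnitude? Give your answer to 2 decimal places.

M = m − 5 log₁₀ d + 5 = m + 5 log₁₀ p + 5, so ∂M/∂p = 5/(p ln 10).
σ_M = (5/ln 10) · (σ_p/p) = 2.1715 × 0.47/4.986 = 2.1715 × 0.094264 = 0.20469.

σ_M = 0.20 mag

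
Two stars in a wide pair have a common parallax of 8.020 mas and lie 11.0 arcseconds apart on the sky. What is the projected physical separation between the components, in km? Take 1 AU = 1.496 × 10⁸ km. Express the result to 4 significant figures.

2.052 × 10^11 km

d = 1/p = 1/0.008020″ = 124.69 pc.
At distance d (pc), an angle of θ arcsec spans θ·d AU: s = 11.0 × 124.69 = 1371.6 AU.
= 1371.6 × 1.496 × 10⁸ km = 2.0519 × 10^11 km.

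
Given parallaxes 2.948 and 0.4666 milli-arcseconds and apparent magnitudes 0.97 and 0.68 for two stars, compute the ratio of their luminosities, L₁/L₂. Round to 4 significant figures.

L₁/L₂ = 0.01918

d₁ = 1/p₁ = 1/0.002948″ = 339.21 pc; d₂ = 1/p₂ = 1/0.0004666″ = 2143.2 pc.
M₁ = m₁ − 5 log₁₀ d₁ + 5 = 0.97 − 12.6523 + 5 = -6.6823.
M₂ = 0.68 − 16.6553 + 5 = -10.9753.
L₁/L₂ = 10^(0.4(M₂ − M₁)) = 10^(0.4 × (-4.2930)) = 10^(-1.71720) = 0.019178.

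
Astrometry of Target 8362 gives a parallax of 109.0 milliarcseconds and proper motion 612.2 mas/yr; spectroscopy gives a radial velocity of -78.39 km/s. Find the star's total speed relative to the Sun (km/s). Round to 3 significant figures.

82.8 km/s

d = 1/p = 1/0.1090″ = 9.1743 pc.
μ = 612.2 mas/yr = 0.6122 ″/yr.
v_t = 4.740 μ d = 4.740 × 0.6122 × 9.1743 = 26.622 km/s.
v = √(v_r² + v_t²) = √((-78.39)² + 26.622²) = √6853.72 = 82.787 km/s.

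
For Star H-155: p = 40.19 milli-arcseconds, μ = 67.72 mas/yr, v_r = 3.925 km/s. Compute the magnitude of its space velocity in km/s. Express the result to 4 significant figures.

d = 1/p = 1/0.04019″ = 24.882 pc.
μ = 67.72 mas/yr = 0.06772 ″/yr.
v_t = 4.740 μ d = 4.740 × 0.06772 × 24.882 = 7.9869 km/s.
v = √(v_r² + v_t²) = √(3.925² + 7.9869²) = √79.1962 = 8.8992 km/s.

8.899 km/s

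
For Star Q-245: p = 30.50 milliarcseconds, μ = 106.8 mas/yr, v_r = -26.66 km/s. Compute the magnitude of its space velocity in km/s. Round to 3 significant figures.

31.4 km/s

d = 1/p = 1/0.03050″ = 32.787 pc.
μ = 106.8 mas/yr = 0.1068 ″/yr.
v_t = 4.740 μ d = 4.740 × 0.1068 × 32.787 = 16.598 km/s.
v = √(v_r² + v_t²) = √((-26.66)² + 16.598²) = √986.249 = 31.405 km/s.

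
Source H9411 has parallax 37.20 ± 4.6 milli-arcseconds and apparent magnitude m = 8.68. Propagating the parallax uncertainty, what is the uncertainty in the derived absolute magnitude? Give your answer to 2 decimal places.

M = m − 5 log₁₀ d + 5 = m + 5 log₁₀ p + 5, so ∂M/∂p = 5/(p ln 10).
σ_M = (5/ln 10) · (σ_p/p) = 2.1715 × 4.6/37.20 = 2.1715 × 0.12366 = 0.26853.

σ_M = 0.27 mag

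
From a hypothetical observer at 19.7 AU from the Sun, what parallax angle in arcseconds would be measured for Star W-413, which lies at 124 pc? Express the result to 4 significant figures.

p (arcsec) = B (AU) / d (pc).
p = 19.7 / 124 = 0.15887 arcsec.

0.1589 arcsec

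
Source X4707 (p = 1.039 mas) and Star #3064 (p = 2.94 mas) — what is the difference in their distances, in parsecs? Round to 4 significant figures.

622.3 pc

d_A = 1/0.001039″ = 962.46 pc; d_B = 1/0.002940″ = 340.14 pc.
|d_B − d_A| = |340.14 − 962.46| = 622.32 pc.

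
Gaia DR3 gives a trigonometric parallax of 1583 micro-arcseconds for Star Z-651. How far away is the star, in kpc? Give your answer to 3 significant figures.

0.632 kpc

p = 1583 micro-arcseconds = 0.001583 arcsec.
d = 1/p = 1/0.001583 = 631.71 pc.
= 0.63171 kpc.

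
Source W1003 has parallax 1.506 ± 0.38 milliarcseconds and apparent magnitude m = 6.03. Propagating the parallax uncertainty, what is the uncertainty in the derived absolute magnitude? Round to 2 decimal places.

σ_M = 0.55 mag

M = m − 5 log₁₀ d + 5 = m + 5 log₁₀ p + 5, so ∂M/∂p = 5/(p ln 10).
σ_M = (5/ln 10) · (σ_p/p) = 2.1715 × 0.38/1.506 = 2.1715 × 0.25232 = 0.54791.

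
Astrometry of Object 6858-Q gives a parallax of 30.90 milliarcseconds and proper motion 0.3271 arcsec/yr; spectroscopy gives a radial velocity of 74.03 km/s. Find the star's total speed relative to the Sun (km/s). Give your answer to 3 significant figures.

d = 1/p = 1/0.03090″ = 32.362 pc.
v_t = 4.740 μ d = 4.740 × 0.3271 × 32.362 = 50.176 km/s.
v = √(v_r² + v_t²) = √(74.03² + 50.176²) = √7998.07 = 89.432 km/s.

89.4 km/s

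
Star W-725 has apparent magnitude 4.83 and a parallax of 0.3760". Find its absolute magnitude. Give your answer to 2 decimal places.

d = 1/p = 1/0.3760″ = 2.6596 pc.
m − M = 5 log₁₀(2.6596) − 5 = 2.1241 − 5 = -2.8759.
M = m − (m − M) = 4.83 − (-2.8759) = 7.71.

M = 7.71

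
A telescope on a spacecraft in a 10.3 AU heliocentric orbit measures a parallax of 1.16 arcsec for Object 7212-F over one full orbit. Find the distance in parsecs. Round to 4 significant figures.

8.879 pc

With baseline B (in AU) and parallax p (in arcsec), d = B/p parsecs.
d = 10.3 / 1.16 = 8.8793 pc.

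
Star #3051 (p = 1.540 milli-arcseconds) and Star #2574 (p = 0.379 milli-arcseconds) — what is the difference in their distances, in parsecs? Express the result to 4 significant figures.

d_A = 1/0.001540″ = 649.35 pc; d_B = 1/0.0003790″ = 2638.5 pc.
|d_B − d_A| = |2638.5 − 649.35| = 1989.2 pc.

1989 pc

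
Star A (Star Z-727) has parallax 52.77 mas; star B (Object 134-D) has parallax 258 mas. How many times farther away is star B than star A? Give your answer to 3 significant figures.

0.205

Since d = 1/p, d_B/d_A = p_A/p_B.
= 52.77 / 258 = 0.20453.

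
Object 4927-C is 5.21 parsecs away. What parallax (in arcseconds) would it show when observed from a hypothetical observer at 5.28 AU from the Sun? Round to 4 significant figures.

1.013 arcsec

p (arcsec) = B (AU) / d (pc).
p = 5.28 / 5.21 = 1.0134 arcsec.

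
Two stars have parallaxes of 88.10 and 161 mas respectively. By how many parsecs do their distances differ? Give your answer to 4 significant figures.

5.140 pc

d_A = 1/0.08810″ = 11.351 pc; d_B = 1/0.1610″ = 6.2112 pc.
|d_B − d_A| = |6.2112 − 11.351| = 5.1398 pc.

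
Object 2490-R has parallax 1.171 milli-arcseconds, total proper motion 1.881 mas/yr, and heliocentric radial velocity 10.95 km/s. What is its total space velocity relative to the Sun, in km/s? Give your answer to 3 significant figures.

d = 1/p = 1/0.001171″ = 853.97 pc.
μ = 1.881 mas/yr = 0.001881 ″/yr.
v_t = 4.740 μ d = 4.740 × 0.001881 × 853.97 = 7.6139 km/s.
v = √(v_r² + v_t²) = √(10.95² + 7.6139²) = √177.874 = 13.337 km/s.

13.3 km/s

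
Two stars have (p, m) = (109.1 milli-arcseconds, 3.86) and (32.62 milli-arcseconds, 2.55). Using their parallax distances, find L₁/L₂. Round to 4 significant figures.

d₁ = 1/p₁ = 1/0.1091″ = 9.1659 pc; d₂ = 1/p₂ = 1/0.03262″ = 30.656 pc.
M₁ = m₁ − 5 log₁₀ d₁ + 5 = 3.86 − 4.8109 + 5 = 4.0491.
M₂ = 2.55 − 7.4326 + 5 = 0.1174.
L₁/L₂ = 10^(0.4(M₂ − M₁)) = 10^(0.4 × (-3.9317)) = 10^(-1.57268) = 0.02675.

L₁/L₂ = 0.02675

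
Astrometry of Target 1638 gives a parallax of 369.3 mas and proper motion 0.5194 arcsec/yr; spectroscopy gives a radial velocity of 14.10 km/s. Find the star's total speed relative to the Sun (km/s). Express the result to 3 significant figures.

d = 1/p = 1/0.3693″ = 2.7078 pc.
v_t = 4.740 μ d = 4.740 × 0.5194 × 2.7078 = 6.6665 km/s.
v = √(v_r² + v_t²) = √(14.10² + 6.6665²) = √243.252 = 15.597 km/s.

15.6 km/s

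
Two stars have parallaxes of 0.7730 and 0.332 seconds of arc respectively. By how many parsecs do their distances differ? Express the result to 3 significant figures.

d_A = 1/0.7730″ = 1.2937 pc; d_B = 1/0.3320″ = 3.012 pc.
|d_B − d_A| = |3.012 − 1.2937| = 1.7183 pc.

1.72 pc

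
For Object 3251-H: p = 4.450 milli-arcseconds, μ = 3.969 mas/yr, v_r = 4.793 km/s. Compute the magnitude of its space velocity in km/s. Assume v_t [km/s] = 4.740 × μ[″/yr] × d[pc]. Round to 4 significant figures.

d = 1/p = 1/0.004450″ = 224.72 pc.
μ = 3.969 mas/yr = 0.003969 ″/yr.
v_t = 4.740 μ d = 4.740 × 0.003969 × 224.72 = 4.2277 km/s.
v = √(v_r² + v_t²) = √(4.793² + 4.2277²) = √40.8463 = 6.3911 km/s.

6.391 km/s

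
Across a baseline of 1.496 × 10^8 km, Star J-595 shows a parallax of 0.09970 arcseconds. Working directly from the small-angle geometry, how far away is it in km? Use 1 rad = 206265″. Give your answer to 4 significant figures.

3.095 × 10^14 km

θ = 0.09970″ = 0.09970/206265 = 4.8336 × 10^-7 rad.
d = B/θ = (1.496 × 10^8) / (4.8336 × 10^-7) = 3.0950 × 10^14 km.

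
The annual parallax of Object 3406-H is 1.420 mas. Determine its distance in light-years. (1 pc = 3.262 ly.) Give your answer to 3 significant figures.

p = 1.420 mas = 0.001420 arcsec.
d = 1/p = 1/0.001420 = 704.23 pc.
In light-years: 704.23 × 3.262 = 2297.2 ly.

2300 light years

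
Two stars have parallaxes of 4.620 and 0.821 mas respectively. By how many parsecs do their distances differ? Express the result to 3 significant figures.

d_A = 1/0.004620″ = 216.45 pc; d_B = 1/0.0008210″ = 1218 pc.
|d_B − d_A| = |1218 − 216.45| = 1001.6 pc.

1000 pc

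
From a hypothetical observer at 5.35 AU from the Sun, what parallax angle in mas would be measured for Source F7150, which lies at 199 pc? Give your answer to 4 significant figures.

26.88 mas

p (arcsec) = B (AU) / d (pc).
p = 5.35 / 199 = 0.026884 arcsec = 26.884 mas.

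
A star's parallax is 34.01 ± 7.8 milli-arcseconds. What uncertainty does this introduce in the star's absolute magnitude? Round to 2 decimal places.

σ_M = 0.50 mag

M = m − 5 log₁₀ d + 5 = m + 5 log₁₀ p + 5, so ∂M/∂p = 5/(p ln 10).
σ_M = (5/ln 10) · (σ_p/p) = 2.1715 × 7.8/34.01 = 2.1715 × 0.22934 = 0.49801.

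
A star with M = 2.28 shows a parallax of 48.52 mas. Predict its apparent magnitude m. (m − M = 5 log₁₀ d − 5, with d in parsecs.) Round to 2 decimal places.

d = 1/p = 1/0.04852″ = 20.61 pc.
m − M = 5 log₁₀ d − 5 = 5 log₁₀(20.61) − 5 = 6.5704 − 5 = 1.5704.
m = M + (m − M) = 2.28 + 1.5704 = 3.85.

m = 3.85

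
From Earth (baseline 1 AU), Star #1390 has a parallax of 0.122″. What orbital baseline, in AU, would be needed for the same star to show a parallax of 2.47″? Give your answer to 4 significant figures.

Parallax scales linearly with baseline: p ∝ B, so B = p_target / p_Earth × 1 AU.
B = 2.47 / 0.122 = 20.246 AU.

20.25 AU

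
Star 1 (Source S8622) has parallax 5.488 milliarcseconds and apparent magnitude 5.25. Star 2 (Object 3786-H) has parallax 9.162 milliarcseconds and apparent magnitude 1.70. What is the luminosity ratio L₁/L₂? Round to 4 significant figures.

d₁ = 1/p₁ = 1/0.005488″ = 182.22 pc; d₂ = 1/p₂ = 1/0.009162″ = 109.15 pc.
M₁ = m₁ − 5 log₁₀ d₁ + 5 = 5.25 − 11.3030 + 5 = -1.0530.
M₂ = 1.70 − 10.1901 + 5 = -3.4901.
L₁/L₂ = 10^(0.4(M₂ − M₁)) = 10^(0.4 × (-2.4371)) = 10^(-0.97484) = 0.10596.

L₁/L₂ = 0.1060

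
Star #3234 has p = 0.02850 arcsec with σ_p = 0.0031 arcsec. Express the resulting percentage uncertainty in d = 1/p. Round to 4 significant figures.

10.88%

For d = 1/p, |σ_d/d| = |σ_p/p|.
σ_p/p = 0.0031 / 0.02850 = 0.10877 = 10.877%.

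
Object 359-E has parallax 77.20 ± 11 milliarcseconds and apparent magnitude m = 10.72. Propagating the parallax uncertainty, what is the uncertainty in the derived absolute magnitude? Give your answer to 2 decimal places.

M = m − 5 log₁₀ d + 5 = m + 5 log₁₀ p + 5, so ∂M/∂p = 5/(p ln 10).
σ_M = (5/ln 10) · (σ_p/p) = 2.1715 × 11/77.20 = 2.1715 × 0.14249 = 0.30942.

σ_M = 0.31 mag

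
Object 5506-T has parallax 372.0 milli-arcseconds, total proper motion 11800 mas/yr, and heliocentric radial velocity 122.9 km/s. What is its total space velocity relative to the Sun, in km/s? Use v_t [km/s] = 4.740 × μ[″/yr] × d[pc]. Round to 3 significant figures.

194 km/s

d = 1/p = 1/0.3720″ = 2.6882 pc.
μ = 11800 mas/yr = 11.80 ″/yr.
v_t = 4.740 μ d = 4.740 × 11.80 × 2.6882 = 150.36 km/s.
v = √(v_r² + v_t²) = √(122.9² + 150.36²) = √37712.5 = 194.2 km/s.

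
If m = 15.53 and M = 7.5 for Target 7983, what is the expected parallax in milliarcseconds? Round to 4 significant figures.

m − M = 15.53 − 7.5 = 8.03.
d = 10^((m−M)/5 + 1) = 10^2.606 = 403.65 pc.
p = 1/d = 1/403.65 = 0.0024774 arcsec = 2.4774 mas.

2.477 mas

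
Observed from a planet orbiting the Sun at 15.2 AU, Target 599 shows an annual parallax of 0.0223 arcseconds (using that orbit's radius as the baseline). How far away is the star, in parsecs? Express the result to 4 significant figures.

With baseline B (in AU) and parallax p (in arcsec), d = B/p parsecs.
d = 15.2 / 0.0223 = 681.61 pc.

681.6 pc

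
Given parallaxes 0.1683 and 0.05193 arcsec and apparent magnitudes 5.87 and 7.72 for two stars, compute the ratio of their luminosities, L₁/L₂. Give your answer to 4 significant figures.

L₁/L₂ = 0.5232

d₁ = 1/p₁ = 1/0.1683″ = 5.9418 pc; d₂ = 1/p₂ = 1/0.05193″ = 19.257 pc.
M₁ = m₁ − 5 log₁₀ d₁ + 5 = 5.87 − 3.8696 + 5 = 7.0004.
M₂ = 7.72 − 6.4229 + 5 = 6.2971.
L₁/L₂ = 10^(0.4(M₂ − M₁)) = 10^(0.4 × (-0.7033)) = 10^(-0.28132) = 0.52321.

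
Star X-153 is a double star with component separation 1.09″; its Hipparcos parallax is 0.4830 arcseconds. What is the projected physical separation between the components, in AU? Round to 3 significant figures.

2.26 AU

d = 1/p = 1/0.4830″ = 2.0704 pc.
At distance d (pc), an angle of θ arcsec spans θ·d AU: s = 1.09 × 2.0704 = 2.2567 AU.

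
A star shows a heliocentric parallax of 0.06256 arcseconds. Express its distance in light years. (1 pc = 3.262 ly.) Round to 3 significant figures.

d = 1/p = 1/0.06256 = 15.985 pc.
In light-years: 15.985 × 3.262 = 52.143 ly.

52.1 light years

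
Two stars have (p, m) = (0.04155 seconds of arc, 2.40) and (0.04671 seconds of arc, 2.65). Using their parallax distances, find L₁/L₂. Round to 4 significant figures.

d₁ = 1/p₁ = 1/0.04155″ = 24.067 pc; d₂ = 1/p₂ = 1/0.04671″ = 21.409 pc.
M₁ = m₁ − 5 log₁₀ d₁ + 5 = 2.40 − 6.9071 + 5 = 0.4929.
M₂ = 2.65 − 6.6530 + 5 = 0.9970.
L₁/L₂ = 10^(0.4(M₂ − M₁)) = 10^(0.4 × 0.5041) = 10^0.20164 = 1.5909.

L₁/L₂ = 1.591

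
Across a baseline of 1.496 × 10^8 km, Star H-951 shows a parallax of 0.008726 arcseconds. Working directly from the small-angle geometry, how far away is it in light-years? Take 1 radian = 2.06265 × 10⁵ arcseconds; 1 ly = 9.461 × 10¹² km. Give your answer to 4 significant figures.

θ = 0.008726″ = 0.008726/206265 = 4.2305 × 10^-8 rad.
d = B/θ = (1.496 × 10^8) / (4.2305 × 10^-8) = 3.5362 × 10^15 km = (3.5362 × 10^15) / (9.461 × 10^12) ly = 373.77 ly.

373.8 ly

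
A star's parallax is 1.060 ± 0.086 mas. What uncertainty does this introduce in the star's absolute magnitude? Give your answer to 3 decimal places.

M = m − 5 log₁₀ d + 5 = m + 5 log₁₀ p + 5, so ∂M/∂p = 5/(p ln 10).
σ_M = (5/ln 10) · (σ_p/p) = 2.1715 × 0.086/1.060 = 2.1715 × 0.081132 = 0.17618.

σ_M = 0.176 mag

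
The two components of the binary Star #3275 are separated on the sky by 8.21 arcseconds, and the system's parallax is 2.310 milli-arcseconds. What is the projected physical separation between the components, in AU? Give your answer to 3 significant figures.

d = 1/p = 1/0.002310″ = 432.9 pc.
At distance d (pc), an angle of θ arcsec spans θ·d AU: s = 8.21 × 432.9 = 3554.1 AU.

3550 AU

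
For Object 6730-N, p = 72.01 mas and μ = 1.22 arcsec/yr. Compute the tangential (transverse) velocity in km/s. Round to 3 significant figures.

d = 1/p = 1/0.07201″ = 13.887 pc.
v_t = 4.74 × μ × d = 4.74 × 1.22 × 13.887 = 80.306 km/s.

80.3 km/s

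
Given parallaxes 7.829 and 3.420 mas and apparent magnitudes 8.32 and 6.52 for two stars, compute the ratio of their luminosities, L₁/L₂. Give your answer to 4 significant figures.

d₁ = 1/p₁ = 1/0.007829″ = 127.73 pc; d₂ = 1/p₂ = 1/0.003420″ = 292.4 pc.
M₁ = m₁ − 5 log₁₀ d₁ + 5 = 8.32 − 10.5315 + 5 = 2.7885.
M₂ = 6.52 − 12.3299 + 5 = -0.8099.
L₁/L₂ = 10^(0.4(M₂ − M₁)) = 10^(0.4 × (-3.5984)) = 10^(-1.43936) = 0.036361.

L₁/L₂ = 0.03636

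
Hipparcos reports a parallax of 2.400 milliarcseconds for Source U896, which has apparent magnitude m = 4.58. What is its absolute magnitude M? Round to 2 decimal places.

d = 1/p = 1/0.002400″ = 416.67 pc.
m − M = 5 log₁₀(416.67) − 5 = 13.0990 − 5 = 8.0990.
M = m − (m − M) = 4.58 − 8.0990 = -3.52.

M = -3.52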